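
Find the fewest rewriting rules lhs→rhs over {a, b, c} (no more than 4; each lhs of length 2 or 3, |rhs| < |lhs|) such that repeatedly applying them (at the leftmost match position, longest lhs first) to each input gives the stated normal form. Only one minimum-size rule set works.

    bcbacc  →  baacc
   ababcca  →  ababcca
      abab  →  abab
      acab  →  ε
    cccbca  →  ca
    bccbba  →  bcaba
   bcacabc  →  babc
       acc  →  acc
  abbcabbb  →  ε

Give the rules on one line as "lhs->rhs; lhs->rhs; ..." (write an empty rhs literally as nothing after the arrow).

  | bcbacc => baacc
  | ababcca
  | abab
  | acab => bb => ε

aca->b; bb->; cb->a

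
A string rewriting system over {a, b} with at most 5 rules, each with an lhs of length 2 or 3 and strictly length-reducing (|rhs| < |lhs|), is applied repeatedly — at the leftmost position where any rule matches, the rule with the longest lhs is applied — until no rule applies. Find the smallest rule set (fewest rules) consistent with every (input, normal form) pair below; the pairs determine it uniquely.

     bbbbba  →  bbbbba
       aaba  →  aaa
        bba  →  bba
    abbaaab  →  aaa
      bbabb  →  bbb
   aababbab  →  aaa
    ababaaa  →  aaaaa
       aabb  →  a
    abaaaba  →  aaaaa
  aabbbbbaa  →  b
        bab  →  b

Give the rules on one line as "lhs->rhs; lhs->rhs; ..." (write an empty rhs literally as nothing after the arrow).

  | bbbbba
  | aaba => aaa
  | bba
  | abbaaab => aaab => aaa

ab->a; abb->; baa->b; bab->b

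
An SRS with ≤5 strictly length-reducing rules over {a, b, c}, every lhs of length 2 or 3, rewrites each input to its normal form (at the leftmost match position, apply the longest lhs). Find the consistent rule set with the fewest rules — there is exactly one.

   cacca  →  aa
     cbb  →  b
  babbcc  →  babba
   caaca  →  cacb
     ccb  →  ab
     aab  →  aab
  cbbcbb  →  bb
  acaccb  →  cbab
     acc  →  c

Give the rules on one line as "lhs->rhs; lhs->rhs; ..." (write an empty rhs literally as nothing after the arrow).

aca->cb; acc->c; cbb->b; cc->a

  | cacca => cca => aa
  | cbb => b
  | babbcc => babba
  | caaca => cacb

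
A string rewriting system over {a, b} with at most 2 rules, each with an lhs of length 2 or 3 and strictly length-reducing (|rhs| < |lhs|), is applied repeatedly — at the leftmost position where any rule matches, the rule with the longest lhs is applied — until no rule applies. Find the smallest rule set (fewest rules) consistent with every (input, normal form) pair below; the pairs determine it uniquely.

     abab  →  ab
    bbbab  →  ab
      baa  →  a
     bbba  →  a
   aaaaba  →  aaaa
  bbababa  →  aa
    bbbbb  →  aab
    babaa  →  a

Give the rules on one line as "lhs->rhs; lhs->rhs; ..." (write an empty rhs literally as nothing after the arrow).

ba->; bb->a

  | abab => ab
  | bbbab => abab => ab
  | baa => a
  | bbba => aba => a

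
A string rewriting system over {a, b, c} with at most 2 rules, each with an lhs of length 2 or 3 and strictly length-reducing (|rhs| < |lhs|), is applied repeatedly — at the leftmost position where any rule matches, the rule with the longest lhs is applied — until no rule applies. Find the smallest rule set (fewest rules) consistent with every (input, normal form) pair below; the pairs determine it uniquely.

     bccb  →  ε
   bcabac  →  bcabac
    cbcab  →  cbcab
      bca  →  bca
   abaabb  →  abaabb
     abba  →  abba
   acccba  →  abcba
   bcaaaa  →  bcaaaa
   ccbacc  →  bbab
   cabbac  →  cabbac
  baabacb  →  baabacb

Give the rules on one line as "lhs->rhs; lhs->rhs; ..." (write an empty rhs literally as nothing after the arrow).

bbb->; cc->b

  | bccb => bbb => ε
  | bcabac
  | cbcab
  | bca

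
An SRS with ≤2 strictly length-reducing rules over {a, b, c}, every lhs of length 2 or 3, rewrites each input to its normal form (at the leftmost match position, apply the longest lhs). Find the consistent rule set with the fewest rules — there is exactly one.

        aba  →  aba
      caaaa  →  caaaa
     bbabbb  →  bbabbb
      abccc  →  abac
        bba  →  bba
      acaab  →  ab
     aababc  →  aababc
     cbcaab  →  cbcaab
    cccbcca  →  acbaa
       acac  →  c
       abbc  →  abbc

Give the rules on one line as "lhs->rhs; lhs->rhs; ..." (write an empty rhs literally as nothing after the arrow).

  | aba
  | caaaa
  | bbabbb
  | abccc => abac

aca->; cc->a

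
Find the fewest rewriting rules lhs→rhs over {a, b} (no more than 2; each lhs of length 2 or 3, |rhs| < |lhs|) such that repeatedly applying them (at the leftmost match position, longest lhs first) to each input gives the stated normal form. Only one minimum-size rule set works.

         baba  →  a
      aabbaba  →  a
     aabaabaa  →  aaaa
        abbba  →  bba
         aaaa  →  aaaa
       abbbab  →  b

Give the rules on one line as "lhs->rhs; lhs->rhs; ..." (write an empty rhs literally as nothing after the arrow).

  | baba => a
  | aabbaba => ababa => aba => a
  | aabaabaa => aaabaa => aaaa
  | abbba => bba

ab->; bab->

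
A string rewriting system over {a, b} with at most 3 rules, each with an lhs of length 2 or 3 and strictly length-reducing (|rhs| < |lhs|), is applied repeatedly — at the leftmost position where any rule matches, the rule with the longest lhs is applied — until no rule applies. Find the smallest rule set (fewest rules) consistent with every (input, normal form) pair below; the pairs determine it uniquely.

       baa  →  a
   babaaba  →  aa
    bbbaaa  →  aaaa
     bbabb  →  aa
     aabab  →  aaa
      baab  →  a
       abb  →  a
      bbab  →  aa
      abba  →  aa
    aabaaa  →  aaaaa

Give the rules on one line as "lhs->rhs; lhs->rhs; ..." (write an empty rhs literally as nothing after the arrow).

ab->a; ba->; bb->a

  | baa => a
  | babaaba => baaba => aba => aa
  | bbbaaa => abaaa => aaaa
  | bbabb => aabb => aab => aa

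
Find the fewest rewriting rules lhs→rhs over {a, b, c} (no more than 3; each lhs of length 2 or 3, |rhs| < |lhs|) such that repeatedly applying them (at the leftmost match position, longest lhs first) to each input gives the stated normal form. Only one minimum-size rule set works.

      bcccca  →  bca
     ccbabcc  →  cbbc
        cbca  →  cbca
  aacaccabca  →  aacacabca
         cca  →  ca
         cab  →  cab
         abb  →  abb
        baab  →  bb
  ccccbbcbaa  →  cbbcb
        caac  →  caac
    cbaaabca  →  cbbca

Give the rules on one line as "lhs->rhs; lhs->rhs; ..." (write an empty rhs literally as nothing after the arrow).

ba->b; cc->c

  | bcccca => bccca => bcca => bca
  | ccbabcc => cbabcc => cbbcc => cbbc
  | cbca
  | aacaccabca => aacacabca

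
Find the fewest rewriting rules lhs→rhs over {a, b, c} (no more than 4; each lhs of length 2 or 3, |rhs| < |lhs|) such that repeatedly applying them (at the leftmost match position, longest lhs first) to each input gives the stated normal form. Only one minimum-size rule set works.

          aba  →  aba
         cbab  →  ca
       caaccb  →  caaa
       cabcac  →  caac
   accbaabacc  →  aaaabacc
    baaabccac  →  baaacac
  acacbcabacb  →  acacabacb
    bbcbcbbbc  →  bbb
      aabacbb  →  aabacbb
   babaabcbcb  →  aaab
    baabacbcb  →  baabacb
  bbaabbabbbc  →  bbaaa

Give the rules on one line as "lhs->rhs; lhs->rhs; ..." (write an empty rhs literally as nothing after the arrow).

bab->a; bc->; ccb->a

  | aba
  | cbab => ca
  | caaccb => caaa
  | cabcac => caac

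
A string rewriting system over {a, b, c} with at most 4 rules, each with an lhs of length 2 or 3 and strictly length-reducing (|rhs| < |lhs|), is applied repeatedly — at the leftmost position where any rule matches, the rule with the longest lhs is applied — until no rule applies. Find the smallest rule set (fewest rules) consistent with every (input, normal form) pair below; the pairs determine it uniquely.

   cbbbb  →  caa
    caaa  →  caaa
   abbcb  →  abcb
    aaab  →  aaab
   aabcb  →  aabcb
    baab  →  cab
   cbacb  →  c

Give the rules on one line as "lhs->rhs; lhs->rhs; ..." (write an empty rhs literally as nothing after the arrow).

ba->c; bb->a; bbc->bc; ccb->

  | cbbbb => cabb => caa
  | caaa
  | abbcb => abcb
  | aaab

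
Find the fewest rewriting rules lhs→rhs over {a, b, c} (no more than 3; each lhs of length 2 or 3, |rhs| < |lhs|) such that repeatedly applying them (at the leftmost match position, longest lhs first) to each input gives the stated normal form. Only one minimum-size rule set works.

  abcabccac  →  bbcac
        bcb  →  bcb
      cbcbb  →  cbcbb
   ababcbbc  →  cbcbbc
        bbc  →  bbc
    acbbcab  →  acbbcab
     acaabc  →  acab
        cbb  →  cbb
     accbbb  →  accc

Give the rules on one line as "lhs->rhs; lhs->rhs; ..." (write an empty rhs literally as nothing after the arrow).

aba->c; abc->b; bbb->c

  | abcabccac => babccac => bbcac
  | bcb
  | cbcbb
  | ababcbbc => cbcbbc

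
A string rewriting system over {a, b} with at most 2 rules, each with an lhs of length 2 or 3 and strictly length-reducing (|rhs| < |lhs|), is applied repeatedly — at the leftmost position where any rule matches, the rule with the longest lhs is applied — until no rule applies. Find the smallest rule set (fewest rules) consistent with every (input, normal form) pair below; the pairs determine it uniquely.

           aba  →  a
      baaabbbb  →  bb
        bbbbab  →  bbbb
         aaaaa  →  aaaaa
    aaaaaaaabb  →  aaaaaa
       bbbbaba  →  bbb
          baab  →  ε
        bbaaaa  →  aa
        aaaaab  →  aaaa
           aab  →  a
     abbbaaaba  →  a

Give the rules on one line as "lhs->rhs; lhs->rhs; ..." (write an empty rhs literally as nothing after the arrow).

  | aba => a
  | baaabbbb => aabbbb => abbb => bb
  | bbbbab => bbbb
  | aaaaa

ab->; ba->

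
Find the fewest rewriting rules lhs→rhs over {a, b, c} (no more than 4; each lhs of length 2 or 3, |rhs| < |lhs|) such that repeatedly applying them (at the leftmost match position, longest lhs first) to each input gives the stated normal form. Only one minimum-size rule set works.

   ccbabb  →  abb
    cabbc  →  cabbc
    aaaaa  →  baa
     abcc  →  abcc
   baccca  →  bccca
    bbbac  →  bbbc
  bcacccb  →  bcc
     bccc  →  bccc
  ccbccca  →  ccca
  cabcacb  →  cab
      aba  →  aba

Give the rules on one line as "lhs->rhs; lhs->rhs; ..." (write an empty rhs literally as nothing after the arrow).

  | ccbabb => abb
  | cabbc
  | aaaaa => baa
  | abcc

aaa->b; ac->c; ccb->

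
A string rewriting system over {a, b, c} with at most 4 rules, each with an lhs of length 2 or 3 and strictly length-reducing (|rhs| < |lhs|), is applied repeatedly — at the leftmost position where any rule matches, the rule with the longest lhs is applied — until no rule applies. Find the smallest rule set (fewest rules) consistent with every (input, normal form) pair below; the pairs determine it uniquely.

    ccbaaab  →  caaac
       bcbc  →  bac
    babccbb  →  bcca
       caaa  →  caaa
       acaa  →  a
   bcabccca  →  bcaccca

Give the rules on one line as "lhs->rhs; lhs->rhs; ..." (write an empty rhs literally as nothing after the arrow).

ab->c; aca->; cab->ca; cb->a

  | ccbaaab => caaaab => caaac
  | bcbc => bac
  | babccbb => bcccbb => bccab => bcca
  | caaa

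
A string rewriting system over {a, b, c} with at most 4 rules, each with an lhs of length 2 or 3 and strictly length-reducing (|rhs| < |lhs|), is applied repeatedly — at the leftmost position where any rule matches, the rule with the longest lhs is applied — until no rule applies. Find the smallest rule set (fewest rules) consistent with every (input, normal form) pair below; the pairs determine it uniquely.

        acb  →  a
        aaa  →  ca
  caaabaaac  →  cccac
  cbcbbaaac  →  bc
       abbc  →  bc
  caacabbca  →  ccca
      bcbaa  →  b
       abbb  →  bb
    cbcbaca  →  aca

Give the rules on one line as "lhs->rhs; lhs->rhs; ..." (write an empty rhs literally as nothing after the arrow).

aa->c; ab->; ba->b; cb->

  | acb => a
  | aaa => ca
  | caaabaaac => ccabaaac => ccaaac => cccac
  | cbcbbaaac => cbbaaac => baaac => baac => bac => bc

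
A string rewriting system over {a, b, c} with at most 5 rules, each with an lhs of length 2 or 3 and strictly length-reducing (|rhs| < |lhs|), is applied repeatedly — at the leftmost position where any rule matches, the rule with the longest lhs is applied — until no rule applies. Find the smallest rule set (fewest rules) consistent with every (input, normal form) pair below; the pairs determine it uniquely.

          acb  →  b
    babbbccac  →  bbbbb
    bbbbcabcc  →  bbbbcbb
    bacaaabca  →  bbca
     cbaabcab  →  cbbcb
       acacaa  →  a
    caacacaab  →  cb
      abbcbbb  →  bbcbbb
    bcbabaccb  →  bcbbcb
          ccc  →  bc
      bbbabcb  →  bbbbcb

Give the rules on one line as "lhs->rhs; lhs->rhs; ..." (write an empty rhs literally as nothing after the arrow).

aa->a; ab->b; ac->; cc->b

  | acb => b
  | babbbccac => bbbbccac => bbbbbac => bbbbb
  | bbbbcabcc => bbbbcbcc => bbbbcbb
  | bacaaabca => baaabca => baabca => babca => bbca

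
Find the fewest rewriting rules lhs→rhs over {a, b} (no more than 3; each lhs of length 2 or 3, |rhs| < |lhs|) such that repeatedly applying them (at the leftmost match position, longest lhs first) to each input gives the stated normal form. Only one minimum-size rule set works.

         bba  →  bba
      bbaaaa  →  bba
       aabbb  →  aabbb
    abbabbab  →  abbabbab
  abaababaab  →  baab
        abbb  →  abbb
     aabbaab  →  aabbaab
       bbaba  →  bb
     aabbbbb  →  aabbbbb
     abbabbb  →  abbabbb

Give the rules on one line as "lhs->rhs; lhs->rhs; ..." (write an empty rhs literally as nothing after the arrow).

aaa->; aba->

  | bba
  | bbaaaa => bba
  | aabbb
  | abbabbab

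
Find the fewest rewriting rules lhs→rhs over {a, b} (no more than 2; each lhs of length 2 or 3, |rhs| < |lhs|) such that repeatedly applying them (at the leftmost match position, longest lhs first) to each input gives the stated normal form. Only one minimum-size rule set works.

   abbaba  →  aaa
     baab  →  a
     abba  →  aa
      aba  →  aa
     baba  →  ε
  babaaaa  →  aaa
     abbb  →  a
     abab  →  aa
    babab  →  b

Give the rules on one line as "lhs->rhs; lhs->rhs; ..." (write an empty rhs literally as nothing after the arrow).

  | abbaba => ababa => aaba => aaa
  | baab => ab => a
  | abba => aba => aa
  | aba => aa

ab->a; ba->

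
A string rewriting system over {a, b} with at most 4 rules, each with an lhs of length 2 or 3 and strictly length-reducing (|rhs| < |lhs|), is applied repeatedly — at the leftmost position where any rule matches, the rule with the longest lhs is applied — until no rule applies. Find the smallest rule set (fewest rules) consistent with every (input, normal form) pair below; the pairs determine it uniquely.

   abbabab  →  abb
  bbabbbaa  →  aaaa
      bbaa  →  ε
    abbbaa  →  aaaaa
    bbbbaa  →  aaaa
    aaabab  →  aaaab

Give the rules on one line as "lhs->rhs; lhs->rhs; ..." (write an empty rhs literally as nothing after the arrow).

aba->aa; ba->; bbb->aa

  | abbabab => abbab => abb
  | bbabbbaa => bbbbaa => aabaa => aaaa
  | bbaa => ba => ε
  | abbbaa => aaaaa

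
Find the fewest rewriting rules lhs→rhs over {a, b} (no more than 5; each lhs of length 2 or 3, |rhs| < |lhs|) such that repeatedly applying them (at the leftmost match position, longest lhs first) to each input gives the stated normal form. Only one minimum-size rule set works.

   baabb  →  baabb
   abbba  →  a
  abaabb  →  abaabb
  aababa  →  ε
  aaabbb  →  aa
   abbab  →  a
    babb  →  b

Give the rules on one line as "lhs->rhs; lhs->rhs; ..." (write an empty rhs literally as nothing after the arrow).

  | baabb
  | abbba => aaaa => a
  | abaabb
  | aababa => aaa => ε

aaa->; bab->; bba->ba; bbb->aa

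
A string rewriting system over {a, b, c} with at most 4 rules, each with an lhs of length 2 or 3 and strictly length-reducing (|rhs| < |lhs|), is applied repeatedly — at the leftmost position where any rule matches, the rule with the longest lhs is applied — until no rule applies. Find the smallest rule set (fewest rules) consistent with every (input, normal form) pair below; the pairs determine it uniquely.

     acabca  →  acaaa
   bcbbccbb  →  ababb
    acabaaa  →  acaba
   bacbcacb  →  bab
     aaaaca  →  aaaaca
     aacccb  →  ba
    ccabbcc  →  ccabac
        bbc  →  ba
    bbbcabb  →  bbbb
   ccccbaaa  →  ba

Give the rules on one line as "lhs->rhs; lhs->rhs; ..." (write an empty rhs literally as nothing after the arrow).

  | acabca => acaaa
  | bcbbccbb => abbccbb => abacbb => ababb
  | acabaaa => acaba
  | bacbcacb => babcacb => baaacb => bacb => bab

aab->ba; baa->b; bc->a; cb->b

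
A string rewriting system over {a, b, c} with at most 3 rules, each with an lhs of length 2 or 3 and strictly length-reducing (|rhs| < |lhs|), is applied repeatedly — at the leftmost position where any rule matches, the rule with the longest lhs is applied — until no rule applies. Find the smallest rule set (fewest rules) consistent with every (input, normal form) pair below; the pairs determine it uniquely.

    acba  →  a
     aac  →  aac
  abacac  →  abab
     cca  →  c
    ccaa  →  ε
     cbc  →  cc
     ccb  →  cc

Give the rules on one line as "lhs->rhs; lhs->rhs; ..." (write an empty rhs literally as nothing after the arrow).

ca->; cac->b; cb->c

  | acba => aca => a
  | aac
  | abacac => abab
  | cca => c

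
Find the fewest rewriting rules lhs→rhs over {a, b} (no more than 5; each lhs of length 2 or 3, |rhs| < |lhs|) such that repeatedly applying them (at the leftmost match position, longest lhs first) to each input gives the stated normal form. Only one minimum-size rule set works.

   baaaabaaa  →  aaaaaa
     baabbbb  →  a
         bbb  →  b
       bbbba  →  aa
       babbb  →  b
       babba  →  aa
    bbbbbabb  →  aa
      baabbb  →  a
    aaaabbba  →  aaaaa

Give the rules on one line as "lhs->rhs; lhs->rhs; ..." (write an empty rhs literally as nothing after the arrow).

  | baaaabaaa => aaabaaa => aaaaaa
  | baabbbb => abbbb => abbb => abb => ab => a
  | bbb => bb => b
  | bbbba => bbba => bba => aa

ab->a; ba->; bb->b; bba->aa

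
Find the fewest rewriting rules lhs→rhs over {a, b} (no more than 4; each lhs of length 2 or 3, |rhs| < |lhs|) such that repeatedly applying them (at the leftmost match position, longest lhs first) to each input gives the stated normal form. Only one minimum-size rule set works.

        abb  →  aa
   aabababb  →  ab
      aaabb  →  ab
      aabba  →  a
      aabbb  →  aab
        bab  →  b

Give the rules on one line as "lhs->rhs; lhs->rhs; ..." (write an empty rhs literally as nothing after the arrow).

  | abb => aa
  | aabababb => aababb => aabb => aaa => ab
  | aaabb => abbb => ab
  | aabba => aaaa => aba => a

aaa->ab; ba->; bb->a; bbb->b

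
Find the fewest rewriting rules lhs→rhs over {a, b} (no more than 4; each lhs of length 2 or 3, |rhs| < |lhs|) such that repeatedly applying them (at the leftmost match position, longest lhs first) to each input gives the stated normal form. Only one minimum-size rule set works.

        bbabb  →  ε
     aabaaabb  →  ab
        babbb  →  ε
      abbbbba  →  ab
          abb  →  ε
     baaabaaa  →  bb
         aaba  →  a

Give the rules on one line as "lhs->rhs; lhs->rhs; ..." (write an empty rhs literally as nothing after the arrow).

aab->; abb->; ba->b; bbb->ab

  | bbabb => bbbb => abb => ε
  | aabaaabb => aaabb => ab
  | babbb => bbbb => abb => ε
  | abbbbba => bbba => aba => ab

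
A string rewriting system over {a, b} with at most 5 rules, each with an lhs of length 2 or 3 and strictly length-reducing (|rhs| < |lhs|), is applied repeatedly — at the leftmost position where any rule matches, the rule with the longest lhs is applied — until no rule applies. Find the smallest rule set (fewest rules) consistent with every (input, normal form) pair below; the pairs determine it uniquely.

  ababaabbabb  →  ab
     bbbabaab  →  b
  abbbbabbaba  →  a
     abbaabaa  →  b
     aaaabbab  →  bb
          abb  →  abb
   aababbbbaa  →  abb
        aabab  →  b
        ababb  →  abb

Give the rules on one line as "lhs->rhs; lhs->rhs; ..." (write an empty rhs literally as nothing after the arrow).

  | ababaabbabb => abaabbabb => aabbabb => bbabb => bbb => ab
  | bbbabaab => ababaab => abaab => aab => b
  | abbbbabbaba => aabbabbaba => bbabbaba => bbbaba => ababa => aba => a
  | abbaabaa => abbbaa => aabaa => baa => b

aa->; aba->a; bab->b; bbb->ab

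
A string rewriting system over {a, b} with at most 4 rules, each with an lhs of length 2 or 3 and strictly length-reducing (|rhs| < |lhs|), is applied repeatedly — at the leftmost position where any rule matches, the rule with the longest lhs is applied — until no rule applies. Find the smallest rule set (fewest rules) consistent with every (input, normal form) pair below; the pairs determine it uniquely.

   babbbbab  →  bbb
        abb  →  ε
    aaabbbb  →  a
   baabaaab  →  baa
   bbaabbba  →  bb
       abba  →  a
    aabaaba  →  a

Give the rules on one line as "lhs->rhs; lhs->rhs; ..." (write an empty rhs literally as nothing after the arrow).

  | babbbbab => bbbab => bbb
  | abb => ε
  | aaabbbb => aabb => a
  | baabaaab => baaab => baa

ab->; aba->; abb->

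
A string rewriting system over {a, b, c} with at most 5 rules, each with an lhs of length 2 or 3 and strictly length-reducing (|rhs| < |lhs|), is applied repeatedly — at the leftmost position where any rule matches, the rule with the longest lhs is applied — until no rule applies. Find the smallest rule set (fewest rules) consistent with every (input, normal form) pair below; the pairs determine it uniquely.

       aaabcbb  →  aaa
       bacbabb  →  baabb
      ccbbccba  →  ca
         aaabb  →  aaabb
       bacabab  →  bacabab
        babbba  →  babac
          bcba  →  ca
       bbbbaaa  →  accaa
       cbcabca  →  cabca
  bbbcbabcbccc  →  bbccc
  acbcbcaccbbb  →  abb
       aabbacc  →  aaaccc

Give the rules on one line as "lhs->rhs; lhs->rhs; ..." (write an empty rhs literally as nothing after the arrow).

bba->ac; bcb->c; cac->; cb->

  | aaabcbb => aaacb => aaa
  | bacbabb => baabb
  | ccbbccba => cbccba => ccba => ca
  | aaabb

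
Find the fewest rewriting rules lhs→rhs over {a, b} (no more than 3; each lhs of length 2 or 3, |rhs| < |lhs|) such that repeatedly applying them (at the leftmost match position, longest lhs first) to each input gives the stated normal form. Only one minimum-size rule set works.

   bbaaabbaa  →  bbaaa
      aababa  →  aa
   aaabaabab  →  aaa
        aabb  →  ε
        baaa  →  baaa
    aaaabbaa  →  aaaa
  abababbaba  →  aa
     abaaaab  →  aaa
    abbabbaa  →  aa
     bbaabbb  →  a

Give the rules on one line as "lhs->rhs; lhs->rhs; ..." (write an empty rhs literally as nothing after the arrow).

ab->; bab->a

  | bbaaabbaa => bbaabaa => bbaaa
  | aababa => aaba => aa
  | aaabaabab => aaaabab => aaaab => aaa
  | aabb => ab => ε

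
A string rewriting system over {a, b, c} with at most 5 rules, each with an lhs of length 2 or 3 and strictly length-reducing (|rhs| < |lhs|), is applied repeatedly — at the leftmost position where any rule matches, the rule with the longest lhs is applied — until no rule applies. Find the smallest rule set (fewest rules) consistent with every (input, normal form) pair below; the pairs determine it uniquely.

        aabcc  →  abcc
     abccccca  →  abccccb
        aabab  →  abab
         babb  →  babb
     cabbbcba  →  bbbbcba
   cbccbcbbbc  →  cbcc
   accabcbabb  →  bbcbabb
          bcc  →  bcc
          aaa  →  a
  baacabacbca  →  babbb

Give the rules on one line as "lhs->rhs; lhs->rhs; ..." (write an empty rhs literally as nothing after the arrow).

  | aabcc => abcc
  | abccccca => abccccb
  | aabab => abab
  | babb

aa->a; ac->; ca->b; cbb->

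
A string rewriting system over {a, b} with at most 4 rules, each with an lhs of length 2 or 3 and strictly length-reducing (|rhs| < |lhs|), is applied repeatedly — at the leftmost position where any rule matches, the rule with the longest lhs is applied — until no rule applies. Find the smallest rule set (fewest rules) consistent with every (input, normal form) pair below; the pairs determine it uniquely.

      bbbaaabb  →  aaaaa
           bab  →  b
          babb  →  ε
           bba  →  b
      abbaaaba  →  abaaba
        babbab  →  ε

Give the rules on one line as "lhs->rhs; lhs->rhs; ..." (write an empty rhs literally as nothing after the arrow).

  | bbbaaabb => aaaaabb => aaaaa
  | bab => b
  | babb => bb => ε
  | bba => b

bab->b; bb->; bba->b; bbb->aa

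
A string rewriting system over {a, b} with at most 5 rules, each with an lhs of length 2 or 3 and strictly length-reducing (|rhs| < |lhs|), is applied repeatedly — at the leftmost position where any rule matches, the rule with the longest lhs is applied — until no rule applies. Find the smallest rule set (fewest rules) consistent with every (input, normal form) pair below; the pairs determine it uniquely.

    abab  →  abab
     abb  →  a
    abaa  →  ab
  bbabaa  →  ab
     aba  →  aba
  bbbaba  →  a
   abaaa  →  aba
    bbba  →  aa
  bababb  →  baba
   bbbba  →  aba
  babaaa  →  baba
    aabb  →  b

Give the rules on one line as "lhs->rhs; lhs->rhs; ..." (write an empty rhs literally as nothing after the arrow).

aab->; baa->b; bb->; bbb->a

  | abab
  | abb => a
  | abaa => ab
  | bbabaa => abaa => ab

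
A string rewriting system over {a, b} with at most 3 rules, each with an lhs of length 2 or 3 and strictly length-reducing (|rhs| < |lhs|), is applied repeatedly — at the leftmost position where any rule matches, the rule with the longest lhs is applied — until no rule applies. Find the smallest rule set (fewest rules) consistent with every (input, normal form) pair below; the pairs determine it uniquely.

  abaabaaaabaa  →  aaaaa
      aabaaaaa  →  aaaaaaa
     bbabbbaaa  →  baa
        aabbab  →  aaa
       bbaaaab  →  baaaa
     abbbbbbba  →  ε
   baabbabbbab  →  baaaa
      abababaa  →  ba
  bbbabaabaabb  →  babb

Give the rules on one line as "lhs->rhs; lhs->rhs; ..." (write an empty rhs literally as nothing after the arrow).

  | abaabaaaabaa => abaaaabaa => aaabaa => aaaaa
  | aabaaaaa => aaaaaaa
  | bbabbbaaa => babbbaaa => babbaaa => babaaa => baa
  | aabbab => aabab => aaab => aaa

aab->aa; aba->; bba->ba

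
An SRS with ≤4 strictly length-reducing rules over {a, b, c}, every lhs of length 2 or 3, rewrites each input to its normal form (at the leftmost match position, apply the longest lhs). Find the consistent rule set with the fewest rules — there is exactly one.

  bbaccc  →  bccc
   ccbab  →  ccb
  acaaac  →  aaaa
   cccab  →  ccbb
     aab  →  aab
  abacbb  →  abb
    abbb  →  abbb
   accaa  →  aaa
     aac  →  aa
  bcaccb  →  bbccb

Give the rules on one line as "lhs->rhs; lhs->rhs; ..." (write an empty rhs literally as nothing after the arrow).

  | bbaccc => bccc
  | ccbab => ccb
  | acaaac => aaaac => aaaa
  | cccab => ccbb

ac->a; ba->; ca->b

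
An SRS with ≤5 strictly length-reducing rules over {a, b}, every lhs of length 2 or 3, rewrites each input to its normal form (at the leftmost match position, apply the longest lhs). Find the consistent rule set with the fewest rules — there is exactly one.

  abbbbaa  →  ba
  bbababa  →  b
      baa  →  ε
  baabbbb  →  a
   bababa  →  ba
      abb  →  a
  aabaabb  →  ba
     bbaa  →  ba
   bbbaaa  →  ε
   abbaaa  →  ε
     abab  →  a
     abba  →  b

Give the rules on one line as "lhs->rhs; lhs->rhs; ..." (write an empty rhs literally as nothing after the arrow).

aa->b; ab->a; baa->; bb->a

  | abbbbaa => abbbaa => abbaa => abaa => aaa => ba
  | bbababa => aababa => bbaba => aaba => bba => aa => b
  | baa => ε
  | baabbbb => bbbb => abb => ab => a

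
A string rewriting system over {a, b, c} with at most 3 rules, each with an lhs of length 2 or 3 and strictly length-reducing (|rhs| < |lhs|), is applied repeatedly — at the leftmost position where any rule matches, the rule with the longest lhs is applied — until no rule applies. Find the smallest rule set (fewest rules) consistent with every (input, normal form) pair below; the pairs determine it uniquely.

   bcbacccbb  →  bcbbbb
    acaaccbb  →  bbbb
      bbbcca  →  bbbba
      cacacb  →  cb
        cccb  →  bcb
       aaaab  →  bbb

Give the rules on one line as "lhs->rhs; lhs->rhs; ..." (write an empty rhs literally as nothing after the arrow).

  | bcbacccbb => bcbccbb => bcbbbb
  | acaaccbb => aaccbb => bccbb => bbbb
  | bbbcca => bbbba
  | cacacb => cacb => cb

aa->b; ac->; cc->b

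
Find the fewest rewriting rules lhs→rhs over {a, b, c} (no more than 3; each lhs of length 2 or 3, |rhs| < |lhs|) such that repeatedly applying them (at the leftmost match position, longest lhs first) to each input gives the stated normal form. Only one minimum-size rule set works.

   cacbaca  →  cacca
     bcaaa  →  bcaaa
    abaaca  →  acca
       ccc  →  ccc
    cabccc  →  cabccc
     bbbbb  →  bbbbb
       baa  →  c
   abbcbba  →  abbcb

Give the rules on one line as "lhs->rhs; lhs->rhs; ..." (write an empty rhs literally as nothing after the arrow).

ba->; baa->c

  | cacbaca => cacca
  | bcaaa
  | abaaca => acca
  | ccc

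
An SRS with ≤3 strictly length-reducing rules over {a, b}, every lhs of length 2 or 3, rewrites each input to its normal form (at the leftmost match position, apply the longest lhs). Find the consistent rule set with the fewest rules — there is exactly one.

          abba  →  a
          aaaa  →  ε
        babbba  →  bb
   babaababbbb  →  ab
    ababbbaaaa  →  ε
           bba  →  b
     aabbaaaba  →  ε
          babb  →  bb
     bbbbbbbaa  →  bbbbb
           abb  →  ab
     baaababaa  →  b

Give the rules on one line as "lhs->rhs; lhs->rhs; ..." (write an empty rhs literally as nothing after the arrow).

  | abba => aba => a
  | aaaa => ba => ε
  | babbba => bbba => bb
  | babaababbbb => baababbbb => ababbbb => abbbb => abbb => abb => ab

aaa->b; abb->ab; ba->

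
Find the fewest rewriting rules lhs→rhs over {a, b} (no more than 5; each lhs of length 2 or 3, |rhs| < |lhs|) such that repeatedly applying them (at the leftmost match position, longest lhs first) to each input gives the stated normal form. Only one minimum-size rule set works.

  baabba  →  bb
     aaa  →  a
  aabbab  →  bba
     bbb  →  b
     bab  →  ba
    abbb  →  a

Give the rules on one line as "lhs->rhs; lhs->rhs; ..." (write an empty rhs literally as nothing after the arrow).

aa->; aab->ba; ab->a; bbb->b

  | baabba => bbaba => bbaa => bb
  | aaa => a
  | aabbab => babab => baab => bba
  | bbb => b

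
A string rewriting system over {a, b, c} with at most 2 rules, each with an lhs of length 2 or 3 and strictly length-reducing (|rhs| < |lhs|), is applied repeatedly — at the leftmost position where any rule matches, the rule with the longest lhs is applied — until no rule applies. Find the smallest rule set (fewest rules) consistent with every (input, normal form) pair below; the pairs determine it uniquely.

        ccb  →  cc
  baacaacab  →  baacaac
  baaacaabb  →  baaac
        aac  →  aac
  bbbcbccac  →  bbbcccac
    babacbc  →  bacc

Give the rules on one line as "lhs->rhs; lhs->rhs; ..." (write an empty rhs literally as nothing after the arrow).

ab->; cb->c

  | ccb => cc
  | baacaacab => baacaac
  | baaacaabb => baaacab => baaac
  | aac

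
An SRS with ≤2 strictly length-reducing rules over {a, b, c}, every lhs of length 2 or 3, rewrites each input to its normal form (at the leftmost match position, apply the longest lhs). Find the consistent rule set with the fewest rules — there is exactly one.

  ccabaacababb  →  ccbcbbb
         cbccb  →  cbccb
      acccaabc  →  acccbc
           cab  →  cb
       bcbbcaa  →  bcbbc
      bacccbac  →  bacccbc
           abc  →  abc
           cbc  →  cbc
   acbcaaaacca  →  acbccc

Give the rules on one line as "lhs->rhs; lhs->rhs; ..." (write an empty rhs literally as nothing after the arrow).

ca->c; cba->cb

  | ccabaacababb => ccbaacababb => ccbacababb => ccbcababb => ccbcbabb => ccbcbbb
  | cbccb
  | acccaabc => acccabc => acccbc
  | cab => cb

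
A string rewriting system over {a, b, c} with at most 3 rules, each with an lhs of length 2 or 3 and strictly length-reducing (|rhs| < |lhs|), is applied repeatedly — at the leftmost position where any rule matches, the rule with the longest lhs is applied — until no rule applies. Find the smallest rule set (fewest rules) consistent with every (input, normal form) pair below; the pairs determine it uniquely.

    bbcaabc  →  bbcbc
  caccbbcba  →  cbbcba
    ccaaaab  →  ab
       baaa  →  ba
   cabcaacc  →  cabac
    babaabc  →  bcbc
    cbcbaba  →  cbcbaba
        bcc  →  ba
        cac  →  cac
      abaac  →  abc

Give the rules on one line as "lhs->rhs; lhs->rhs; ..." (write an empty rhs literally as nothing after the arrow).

aa->; abb->cb; cc->a

  | bbcaabc => bbcbc
  | caccbbcba => caabbcba => cbbcba
  | ccaaaab => aaaaab => aaab => ab
  | baaa => ba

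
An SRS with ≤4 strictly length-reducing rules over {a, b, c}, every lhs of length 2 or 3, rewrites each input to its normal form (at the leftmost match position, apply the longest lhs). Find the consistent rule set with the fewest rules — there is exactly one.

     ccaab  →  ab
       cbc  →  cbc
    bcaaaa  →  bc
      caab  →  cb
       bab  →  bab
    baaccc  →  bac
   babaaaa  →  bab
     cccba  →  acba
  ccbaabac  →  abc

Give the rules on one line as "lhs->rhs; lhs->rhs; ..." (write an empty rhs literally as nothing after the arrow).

aa->; bba->b; cc->a

  | ccaab => aaab => ab
  | cbc
  | bcaaaa => bcaa => bc
  | caab => cb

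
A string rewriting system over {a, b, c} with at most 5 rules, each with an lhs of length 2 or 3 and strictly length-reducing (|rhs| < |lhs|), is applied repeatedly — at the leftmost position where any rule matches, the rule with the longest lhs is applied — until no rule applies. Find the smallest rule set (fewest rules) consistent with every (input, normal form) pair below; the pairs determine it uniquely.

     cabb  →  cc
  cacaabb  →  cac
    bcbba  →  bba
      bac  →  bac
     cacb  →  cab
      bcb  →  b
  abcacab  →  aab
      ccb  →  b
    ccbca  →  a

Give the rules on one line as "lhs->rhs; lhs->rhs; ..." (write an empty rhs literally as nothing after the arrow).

  | cabb => cc
  | cacaabb => caabb => cac
  | bcbba => bba
  | bac

abb->c; aca->a; bc->; cb->b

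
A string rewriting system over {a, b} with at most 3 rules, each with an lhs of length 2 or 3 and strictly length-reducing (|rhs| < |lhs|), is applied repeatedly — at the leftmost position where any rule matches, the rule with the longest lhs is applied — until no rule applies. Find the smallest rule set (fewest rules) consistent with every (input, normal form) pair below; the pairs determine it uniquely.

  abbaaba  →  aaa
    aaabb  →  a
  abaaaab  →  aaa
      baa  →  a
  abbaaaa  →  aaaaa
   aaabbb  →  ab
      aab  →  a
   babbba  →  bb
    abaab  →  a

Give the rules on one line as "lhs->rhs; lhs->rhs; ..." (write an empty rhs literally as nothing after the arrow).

  | abbaaba => aaaba => aaa
  | aaabb => aab => a
  | abaaaab => aaaab => aaa
  | baa => a

aab->a; abb->a; ba->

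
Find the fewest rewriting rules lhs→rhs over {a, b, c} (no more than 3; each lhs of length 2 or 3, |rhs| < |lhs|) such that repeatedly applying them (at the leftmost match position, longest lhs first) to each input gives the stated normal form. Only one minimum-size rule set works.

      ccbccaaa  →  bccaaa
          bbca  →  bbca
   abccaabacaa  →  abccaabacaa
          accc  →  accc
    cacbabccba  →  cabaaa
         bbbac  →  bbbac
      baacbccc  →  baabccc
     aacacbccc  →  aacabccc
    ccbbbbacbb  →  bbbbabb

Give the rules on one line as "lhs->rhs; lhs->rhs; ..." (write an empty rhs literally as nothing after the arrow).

bcb->a; cb->b

  | ccbccaaa => cbccaaa => bccaaa
  | bbca
  | abccaabacaa
  | accc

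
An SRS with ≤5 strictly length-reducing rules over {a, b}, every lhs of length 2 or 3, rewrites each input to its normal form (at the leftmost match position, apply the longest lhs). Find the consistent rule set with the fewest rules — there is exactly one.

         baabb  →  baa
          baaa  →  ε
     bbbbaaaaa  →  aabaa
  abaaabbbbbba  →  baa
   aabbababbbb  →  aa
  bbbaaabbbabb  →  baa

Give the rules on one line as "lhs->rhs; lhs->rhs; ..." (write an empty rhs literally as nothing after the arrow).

aaa->b; bb->; bba->ba; bbb->aa

  | baabb => baa
  | baaa => bb => ε
  | bbbbaaaaa => aabaaaaa => aabbaa => aabaa
  | abaaabbbbbba => abbbbbbbba => aaabbbbba => bbbbbba => aabbba => aaaaa => baa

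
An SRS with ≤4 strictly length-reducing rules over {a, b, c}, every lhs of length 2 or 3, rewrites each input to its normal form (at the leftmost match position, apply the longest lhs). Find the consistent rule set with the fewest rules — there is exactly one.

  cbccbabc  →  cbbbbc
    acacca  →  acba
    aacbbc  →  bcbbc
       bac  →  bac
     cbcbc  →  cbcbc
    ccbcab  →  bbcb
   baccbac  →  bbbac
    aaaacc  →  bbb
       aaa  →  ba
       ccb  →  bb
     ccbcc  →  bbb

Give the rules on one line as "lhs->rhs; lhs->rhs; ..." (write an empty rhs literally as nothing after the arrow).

aa->b; ab->b; cc->b

  | cbccbabc => cbbbabc => cbbbbc
  | acacca => acaba => acba
  | aacbbc => bcbbc
  | bac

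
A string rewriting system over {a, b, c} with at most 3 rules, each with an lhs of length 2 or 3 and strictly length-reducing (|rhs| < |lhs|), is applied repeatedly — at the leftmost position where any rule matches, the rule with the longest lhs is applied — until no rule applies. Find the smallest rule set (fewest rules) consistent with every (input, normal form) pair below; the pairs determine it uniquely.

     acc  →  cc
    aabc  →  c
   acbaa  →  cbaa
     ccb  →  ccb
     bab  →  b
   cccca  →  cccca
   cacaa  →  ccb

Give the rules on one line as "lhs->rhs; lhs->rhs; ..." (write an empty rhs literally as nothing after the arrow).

  | acc => cc
  | aabc => ac => c
  | acbaa => cbaa
  | ccb

ab->; ac->c; caa->cb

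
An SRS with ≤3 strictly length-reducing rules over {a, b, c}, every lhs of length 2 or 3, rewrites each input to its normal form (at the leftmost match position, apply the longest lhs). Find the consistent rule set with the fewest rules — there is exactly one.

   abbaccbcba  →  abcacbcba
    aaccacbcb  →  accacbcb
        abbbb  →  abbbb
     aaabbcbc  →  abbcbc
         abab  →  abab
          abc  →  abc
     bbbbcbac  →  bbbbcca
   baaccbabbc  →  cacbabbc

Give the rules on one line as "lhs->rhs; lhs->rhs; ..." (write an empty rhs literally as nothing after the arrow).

aa->a; bac->ca

  | abbaccbcba => abcacbcba
  | aaccacbcb => accacbcb
  | abbbb
  | aaabbcbc => aabbcbc => abbcbc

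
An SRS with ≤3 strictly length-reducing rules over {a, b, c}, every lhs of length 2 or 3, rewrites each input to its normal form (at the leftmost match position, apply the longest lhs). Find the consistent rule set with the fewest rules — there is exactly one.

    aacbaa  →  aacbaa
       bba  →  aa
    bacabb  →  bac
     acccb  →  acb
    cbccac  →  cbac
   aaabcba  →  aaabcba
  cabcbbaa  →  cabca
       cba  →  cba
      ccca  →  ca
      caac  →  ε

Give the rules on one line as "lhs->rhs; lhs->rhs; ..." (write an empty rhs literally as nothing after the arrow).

bb->a; caa->c; cc->

  | aacbaa
  | bba => aa
  | bacabb => bacaa => bac
  | acccb => acb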